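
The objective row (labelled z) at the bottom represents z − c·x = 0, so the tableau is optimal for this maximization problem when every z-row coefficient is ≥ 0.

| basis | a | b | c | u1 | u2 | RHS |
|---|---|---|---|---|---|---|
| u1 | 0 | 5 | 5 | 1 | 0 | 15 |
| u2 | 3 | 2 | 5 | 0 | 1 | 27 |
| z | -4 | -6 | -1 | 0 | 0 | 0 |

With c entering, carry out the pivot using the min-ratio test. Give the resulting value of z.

3

Ratio test on column c — row 1: 15/5 = 3; row 2: 27/5 = 27/5. Minimum is 3 at row 1 (u1 leaves); pivot element 5.
Pivot on row 1; the z-row RHS becomes 0 − (-1)·3 = 3.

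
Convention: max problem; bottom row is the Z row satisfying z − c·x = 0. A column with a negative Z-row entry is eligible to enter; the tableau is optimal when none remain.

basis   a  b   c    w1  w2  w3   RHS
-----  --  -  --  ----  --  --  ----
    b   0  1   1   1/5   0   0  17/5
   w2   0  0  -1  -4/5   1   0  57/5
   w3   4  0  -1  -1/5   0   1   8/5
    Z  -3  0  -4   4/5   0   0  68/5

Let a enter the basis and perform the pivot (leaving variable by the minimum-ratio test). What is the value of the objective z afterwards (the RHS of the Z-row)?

74/5

Ratio test on column a — row 1: entry 0 ≤ 0; row 2: entry 0 ≤ 0; row 3: (8/5)/4 = 2/5. Minimum is 2/5 at row 3 (w3 leaves); pivot element 4.
Pivot on row 3; the Z-row RHS becomes 68/5 − (-3)·(2/5) = 74/5.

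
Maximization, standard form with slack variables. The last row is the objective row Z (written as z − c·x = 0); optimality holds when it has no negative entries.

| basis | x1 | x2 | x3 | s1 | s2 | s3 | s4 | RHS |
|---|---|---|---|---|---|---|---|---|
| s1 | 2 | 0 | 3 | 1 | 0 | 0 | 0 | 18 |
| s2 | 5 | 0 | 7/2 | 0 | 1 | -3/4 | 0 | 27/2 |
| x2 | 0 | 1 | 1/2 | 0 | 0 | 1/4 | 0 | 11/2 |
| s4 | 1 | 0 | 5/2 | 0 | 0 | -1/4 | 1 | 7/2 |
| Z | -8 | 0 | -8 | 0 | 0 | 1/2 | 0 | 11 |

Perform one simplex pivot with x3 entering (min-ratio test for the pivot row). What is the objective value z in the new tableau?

Ratio test on column x3 — row 1: 18/3 = 6; row 2: (27/2)/(7/2) = 27/7; row 3: (11/2)/(1/2) = 11; row 4: (7/2)/(5/2) = 7/5. Minimum is 7/5 at row 4 (s4 leaves); pivot element 5/2.
Pivot on row 4; the Z-row RHS becomes 11 − (-8)·(7/5) = 111/5.

111/5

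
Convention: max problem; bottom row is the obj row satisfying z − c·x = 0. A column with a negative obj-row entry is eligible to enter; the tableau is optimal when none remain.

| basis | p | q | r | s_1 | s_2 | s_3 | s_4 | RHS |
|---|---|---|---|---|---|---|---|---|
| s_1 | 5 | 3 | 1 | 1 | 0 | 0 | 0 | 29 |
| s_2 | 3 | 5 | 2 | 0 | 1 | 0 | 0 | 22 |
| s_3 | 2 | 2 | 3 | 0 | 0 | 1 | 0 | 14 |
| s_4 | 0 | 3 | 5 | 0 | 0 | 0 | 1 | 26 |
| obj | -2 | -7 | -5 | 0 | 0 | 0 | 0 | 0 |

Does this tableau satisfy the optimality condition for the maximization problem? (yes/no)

The obj-row has a negative entry -7 in column q, so it is not optimal.

no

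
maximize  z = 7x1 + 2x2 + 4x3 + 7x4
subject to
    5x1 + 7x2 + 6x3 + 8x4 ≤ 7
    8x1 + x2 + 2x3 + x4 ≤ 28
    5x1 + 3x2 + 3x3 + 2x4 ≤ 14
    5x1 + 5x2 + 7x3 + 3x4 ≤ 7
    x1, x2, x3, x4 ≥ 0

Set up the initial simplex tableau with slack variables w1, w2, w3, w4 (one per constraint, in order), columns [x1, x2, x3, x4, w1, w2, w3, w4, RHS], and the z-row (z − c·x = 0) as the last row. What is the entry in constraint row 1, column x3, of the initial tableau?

Constraint 1 has coefficient 6 on x3.

6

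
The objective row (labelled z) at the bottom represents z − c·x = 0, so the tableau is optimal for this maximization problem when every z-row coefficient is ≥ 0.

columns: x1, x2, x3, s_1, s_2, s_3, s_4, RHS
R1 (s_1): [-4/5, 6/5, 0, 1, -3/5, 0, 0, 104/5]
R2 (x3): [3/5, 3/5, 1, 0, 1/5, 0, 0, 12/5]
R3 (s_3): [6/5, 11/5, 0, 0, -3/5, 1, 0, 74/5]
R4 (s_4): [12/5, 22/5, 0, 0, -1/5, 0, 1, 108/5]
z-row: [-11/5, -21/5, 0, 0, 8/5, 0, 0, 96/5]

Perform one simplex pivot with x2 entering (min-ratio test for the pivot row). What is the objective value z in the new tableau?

Ratio test on column x2 — row 1: (104/5)/(6/5) = 52/3; row 2: (12/5)/(3/5) = 4; row 3: (74/5)/(11/5) = 74/11; row 4: (108/5)/(22/5) = 54/11. Minimum is 4 at row 2 (x3 leaves); pivot element 3/5.
Pivot on row 2; the z-row RHS becomes 96/5 − (-21/5)·4 = 36.

36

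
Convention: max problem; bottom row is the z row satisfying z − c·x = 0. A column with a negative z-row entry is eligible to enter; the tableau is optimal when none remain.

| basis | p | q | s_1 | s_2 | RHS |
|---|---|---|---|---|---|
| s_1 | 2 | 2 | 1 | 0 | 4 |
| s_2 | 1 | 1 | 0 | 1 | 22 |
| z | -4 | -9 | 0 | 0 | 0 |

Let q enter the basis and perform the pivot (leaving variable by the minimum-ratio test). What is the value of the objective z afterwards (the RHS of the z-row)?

Ratio test on column q — row 1: 4/2 = 2; row 2: 22/1 = 22. Minimum is 2 at row 1 (s_1 leaves); pivot element 2.
Pivot on row 1; the z-row RHS becomes 0 − (-9)·2 = 18.

18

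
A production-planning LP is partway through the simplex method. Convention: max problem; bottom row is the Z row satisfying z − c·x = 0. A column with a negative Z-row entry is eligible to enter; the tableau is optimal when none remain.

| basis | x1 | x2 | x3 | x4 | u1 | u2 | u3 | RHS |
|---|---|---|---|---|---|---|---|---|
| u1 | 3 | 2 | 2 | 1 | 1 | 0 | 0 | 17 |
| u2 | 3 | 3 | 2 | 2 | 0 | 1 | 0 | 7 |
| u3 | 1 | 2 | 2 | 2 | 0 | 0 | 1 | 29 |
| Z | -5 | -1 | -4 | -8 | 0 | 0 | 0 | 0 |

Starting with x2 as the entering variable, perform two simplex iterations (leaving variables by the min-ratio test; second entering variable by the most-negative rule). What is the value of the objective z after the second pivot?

28

Ratio test on column x2 — row 1: 17/2 = 17/2; row 2: 7/3 = 7/3; row 3: 29/2 = 29/2. Minimum is 7/3 at row 2 (u2 leaves); pivot element 3.
Pivot on row 2; the Z-row RHS becomes 0 − (-1)·(7/3) = 7/3.
Next entering variable (most negative Z-row entry -22/3): x4.
Ratio test on column x4 — row 1: entry -1/3 ≤ 0; row 2: (7/3)/(2/3) = 7/2; row 3: (73/3)/(2/3) = 73/2. Minimum is 7/2 at row 2 (x2 leaves); pivot element 2/3.
After the second pivot the Z-row RHS is 7/3 − (-22/3)·(7/2) = 28.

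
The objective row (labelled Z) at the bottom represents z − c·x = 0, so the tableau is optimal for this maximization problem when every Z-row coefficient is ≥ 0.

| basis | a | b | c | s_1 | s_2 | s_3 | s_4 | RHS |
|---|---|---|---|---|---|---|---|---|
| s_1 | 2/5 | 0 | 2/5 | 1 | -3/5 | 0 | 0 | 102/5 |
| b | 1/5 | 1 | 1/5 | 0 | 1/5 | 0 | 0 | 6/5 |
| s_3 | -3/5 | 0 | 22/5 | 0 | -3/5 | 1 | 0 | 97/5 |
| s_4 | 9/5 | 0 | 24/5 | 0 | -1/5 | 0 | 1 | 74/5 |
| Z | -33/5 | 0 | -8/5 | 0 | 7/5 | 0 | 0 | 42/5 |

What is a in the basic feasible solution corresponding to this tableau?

0

a is not in the basis, so in the current basic feasible solution a = 0.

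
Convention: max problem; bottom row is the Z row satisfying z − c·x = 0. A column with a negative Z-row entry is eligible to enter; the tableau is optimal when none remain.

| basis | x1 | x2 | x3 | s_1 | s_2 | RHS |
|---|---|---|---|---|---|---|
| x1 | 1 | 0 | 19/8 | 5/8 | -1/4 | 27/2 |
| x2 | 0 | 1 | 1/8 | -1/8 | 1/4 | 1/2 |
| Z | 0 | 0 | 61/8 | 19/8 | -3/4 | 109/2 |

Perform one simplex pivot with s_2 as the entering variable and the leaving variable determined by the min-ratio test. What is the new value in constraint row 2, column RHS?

2

Ratio test on column s_2 — row 1: entry -1/4 ≤ 0; row 2: (1/2)/(1/4) = 2. Minimum is 2 at row 2 (x2 leaves); pivot element 1/4.
Divide row 2 by 1/4; eliminate column s_2 from the other rows.
In the new row 2, the RHS entry is the old entry divided by the pivot: (1/2)/(1/4) = 2.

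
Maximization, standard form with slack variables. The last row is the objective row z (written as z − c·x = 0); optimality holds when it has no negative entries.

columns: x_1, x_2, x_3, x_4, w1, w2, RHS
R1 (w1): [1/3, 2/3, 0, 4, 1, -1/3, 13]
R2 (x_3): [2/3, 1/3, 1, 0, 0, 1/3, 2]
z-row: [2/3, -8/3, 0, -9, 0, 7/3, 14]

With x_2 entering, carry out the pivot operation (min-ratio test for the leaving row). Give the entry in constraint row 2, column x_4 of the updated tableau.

0

Ratio test on column x_2 — row 1: 13/(2/3) = 39/2; row 2: 2/(1/3) = 6. Minimum is 6 at row 2 (x_3 leaves); pivot element 1/3.
Divide row 2 by 1/3; eliminate column x_2 from the other rows.
In the new row 2, the x_4 entry is the old entry divided by the pivot: 0/(1/3) = 0.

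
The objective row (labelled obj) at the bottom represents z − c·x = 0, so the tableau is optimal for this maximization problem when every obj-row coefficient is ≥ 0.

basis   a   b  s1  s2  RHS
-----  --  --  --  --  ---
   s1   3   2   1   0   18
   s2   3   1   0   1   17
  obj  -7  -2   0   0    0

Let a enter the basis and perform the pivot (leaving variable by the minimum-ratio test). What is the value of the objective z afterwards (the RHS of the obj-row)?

Ratio test on column a — row 1: 18/3 = 6; row 2: 17/3 = 17/3. Minimum is 17/3 at row 2 (s2 leaves); pivot element 3.
Pivot on row 2; the obj-row RHS becomes 0 − (-7)·(17/3) = 119/3.

119/3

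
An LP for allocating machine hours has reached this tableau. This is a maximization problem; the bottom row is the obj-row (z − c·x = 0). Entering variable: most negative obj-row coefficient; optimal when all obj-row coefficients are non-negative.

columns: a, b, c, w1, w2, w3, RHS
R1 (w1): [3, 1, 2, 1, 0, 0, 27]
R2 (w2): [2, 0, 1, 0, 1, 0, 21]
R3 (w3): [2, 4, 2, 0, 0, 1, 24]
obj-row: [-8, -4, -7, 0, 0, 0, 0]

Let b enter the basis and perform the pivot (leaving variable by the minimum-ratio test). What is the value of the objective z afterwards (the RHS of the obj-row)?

24

Ratio test on column b — row 1: 27/1 = 27; row 2: entry 0 ≤ 0; row 3: 24/4 = 6. Minimum is 6 at row 3 (w3 leaves); pivot element 4.
Pivot on row 3; the obj-row RHS becomes 0 − (-4)·6 = 24.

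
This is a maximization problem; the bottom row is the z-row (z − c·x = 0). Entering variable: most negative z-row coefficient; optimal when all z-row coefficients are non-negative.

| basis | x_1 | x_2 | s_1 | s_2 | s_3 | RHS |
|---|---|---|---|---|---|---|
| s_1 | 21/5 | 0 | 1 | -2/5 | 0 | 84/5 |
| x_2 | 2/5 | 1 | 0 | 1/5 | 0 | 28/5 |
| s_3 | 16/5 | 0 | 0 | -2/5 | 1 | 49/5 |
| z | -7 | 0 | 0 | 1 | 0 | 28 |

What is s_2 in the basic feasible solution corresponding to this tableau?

0

s_2 is not in the basis, so in the current basic feasible solution s_2 = 0.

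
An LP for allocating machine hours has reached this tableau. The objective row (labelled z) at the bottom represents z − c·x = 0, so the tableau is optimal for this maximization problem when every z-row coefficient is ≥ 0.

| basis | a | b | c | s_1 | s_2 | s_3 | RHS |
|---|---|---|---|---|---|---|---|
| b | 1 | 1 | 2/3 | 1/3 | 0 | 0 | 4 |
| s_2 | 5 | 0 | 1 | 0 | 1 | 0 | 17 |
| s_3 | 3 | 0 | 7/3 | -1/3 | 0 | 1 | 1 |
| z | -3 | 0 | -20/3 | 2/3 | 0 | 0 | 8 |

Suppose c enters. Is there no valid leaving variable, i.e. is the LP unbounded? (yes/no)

no

Column c has positive entries in row(s) 1, 2, 3, so the ratio test bounds it — not unbounded.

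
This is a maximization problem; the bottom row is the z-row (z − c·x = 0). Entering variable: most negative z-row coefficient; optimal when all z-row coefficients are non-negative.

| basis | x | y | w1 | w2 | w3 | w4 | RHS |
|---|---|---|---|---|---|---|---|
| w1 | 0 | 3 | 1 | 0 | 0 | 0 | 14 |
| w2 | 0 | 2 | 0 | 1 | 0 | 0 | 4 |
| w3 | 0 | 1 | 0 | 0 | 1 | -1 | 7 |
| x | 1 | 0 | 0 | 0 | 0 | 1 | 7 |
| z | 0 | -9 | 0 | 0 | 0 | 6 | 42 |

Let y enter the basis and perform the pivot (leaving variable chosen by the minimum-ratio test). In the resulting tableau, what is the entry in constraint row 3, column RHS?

Ratio test on column y — row 1: 14/3 = 14/3; row 2: 4/2 = 2; row 3: 7/1 = 7; row 4: entry 0 ≤ 0. Minimum is 2 at row 2 (w2 leaves); pivot element 2.
Divide row 2 by 2; eliminate column y from the other rows.
Row 3 update in column RHS: 7 − 1·2 = 5.

5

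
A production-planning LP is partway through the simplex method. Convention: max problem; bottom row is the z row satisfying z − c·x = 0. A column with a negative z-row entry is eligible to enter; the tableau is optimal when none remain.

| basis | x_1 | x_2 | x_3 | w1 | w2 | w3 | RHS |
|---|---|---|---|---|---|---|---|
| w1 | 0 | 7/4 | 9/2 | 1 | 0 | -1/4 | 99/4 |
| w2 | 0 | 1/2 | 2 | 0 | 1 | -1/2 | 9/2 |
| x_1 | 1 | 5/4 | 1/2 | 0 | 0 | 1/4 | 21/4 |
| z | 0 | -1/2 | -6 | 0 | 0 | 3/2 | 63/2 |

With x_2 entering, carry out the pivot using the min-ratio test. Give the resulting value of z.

Ratio test on column x_2 — row 1: (99/4)/(7/4) = 99/7; row 2: (9/2)/(1/2) = 9; row 3: (21/4)/(5/4) = 21/5. Minimum is 21/5 at row 3 (x_1 leaves); pivot element 5/4.
Pivot on row 3; the z-row RHS becomes 63/2 − (-1/2)·(21/5) = 168/5.

168/5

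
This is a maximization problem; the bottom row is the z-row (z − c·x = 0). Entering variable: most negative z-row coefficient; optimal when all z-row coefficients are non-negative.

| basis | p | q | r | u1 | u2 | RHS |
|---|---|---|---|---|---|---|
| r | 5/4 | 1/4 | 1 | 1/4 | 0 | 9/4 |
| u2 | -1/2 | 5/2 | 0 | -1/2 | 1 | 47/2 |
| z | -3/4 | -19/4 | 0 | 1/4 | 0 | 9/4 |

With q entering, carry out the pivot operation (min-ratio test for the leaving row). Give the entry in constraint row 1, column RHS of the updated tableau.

9

Ratio test on column q — row 1: (9/4)/(1/4) = 9; row 2: (47/2)/(5/2) = 47/5. Minimum is 9 at row 1 (r leaves); pivot element 1/4.
Divide row 1 by 1/4; eliminate column q from the other rows.
In the new row 1, the RHS entry is the old entry divided by the pivot: (9/4)/(1/4) = 9.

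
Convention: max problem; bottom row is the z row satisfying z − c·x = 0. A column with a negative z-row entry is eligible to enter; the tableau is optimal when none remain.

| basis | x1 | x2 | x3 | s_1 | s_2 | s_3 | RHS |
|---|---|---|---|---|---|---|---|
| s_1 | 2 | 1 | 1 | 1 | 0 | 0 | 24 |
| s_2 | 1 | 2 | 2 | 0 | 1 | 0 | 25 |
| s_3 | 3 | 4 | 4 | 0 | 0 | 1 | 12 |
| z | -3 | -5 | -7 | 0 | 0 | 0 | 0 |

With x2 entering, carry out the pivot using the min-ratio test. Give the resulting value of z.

Ratio test on column x2 — row 1: 24/1 = 24; row 2: 25/2 = 25/2; row 3: 12/4 = 3. Minimum is 3 at row 3 (s_3 leaves); pivot element 4.
Pivot on row 3; the z-row RHS becomes 0 − (-5)·3 = 15.

15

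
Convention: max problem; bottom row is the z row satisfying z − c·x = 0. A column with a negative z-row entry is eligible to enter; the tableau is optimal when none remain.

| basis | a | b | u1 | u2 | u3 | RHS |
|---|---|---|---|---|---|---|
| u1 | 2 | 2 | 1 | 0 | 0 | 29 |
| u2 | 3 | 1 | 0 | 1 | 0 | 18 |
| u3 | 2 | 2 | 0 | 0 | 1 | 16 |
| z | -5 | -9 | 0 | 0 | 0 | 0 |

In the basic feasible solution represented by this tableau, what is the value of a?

0

a is not in the basis, so in the current basic feasible solution a = 0.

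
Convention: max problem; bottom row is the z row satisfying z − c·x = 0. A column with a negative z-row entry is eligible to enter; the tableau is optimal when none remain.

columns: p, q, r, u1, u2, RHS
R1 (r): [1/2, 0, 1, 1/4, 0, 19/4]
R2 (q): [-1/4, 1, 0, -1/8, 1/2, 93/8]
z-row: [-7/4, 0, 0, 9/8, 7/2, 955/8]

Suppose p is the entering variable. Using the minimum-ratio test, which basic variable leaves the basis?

r

Column p entries and ratios — r: (19/4)/(1/2) = 19/2; q: -1/4 ≤ 0, skip.
Smallest ratio is 19/2 in the row of r, so r leaves.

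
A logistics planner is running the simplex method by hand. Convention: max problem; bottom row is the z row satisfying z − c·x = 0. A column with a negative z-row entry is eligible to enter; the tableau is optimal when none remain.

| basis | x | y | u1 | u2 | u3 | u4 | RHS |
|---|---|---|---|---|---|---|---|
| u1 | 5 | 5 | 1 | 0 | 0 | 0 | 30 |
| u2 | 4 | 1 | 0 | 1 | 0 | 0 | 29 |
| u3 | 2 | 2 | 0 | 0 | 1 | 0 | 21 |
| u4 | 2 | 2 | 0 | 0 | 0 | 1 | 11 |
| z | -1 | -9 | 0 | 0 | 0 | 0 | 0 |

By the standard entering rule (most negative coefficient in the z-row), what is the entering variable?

Negative z-row entries: x: -1, y: -9.
The most negative is -9 in column y, so y enters.

y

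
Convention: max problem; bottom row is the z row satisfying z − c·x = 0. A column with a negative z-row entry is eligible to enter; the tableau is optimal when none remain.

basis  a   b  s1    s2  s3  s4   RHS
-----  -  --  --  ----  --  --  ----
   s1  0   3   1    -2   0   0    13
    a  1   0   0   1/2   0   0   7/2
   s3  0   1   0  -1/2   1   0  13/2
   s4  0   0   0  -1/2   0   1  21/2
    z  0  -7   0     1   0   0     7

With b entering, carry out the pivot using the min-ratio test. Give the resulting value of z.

112/3

Ratio test on column b — row 1: 13/3 = 13/3; row 2: entry 0 ≤ 0; row 3: (13/2)/1 = 13/2; row 4: entry 0 ≤ 0. Minimum is 13/3 at row 1 (s1 leaves); pivot element 3.
Pivot on row 1; the z-row RHS becomes 7 − (-7)·(13/3) = 112/3.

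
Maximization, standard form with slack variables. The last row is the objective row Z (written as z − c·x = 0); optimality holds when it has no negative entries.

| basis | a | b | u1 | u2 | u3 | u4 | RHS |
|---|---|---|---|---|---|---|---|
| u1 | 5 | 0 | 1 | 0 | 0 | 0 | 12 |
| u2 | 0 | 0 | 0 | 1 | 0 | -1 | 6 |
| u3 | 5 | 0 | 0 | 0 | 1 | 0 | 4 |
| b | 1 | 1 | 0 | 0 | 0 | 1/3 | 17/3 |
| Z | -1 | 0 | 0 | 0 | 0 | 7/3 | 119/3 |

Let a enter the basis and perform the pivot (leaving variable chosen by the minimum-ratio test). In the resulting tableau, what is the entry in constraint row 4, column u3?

Ratio test on column a — row 1: 12/5 = 12/5; row 2: entry 0 ≤ 0; row 3: 4/5 = 4/5; row 4: (17/3)/1 = 17/3. Minimum is 4/5 at row 3 (u3 leaves); pivot element 5.
Divide row 3 by 5; eliminate column a from the other rows.
Row 4 update in column u3: 0 − 1·(1/5) = -1/5.

-1/5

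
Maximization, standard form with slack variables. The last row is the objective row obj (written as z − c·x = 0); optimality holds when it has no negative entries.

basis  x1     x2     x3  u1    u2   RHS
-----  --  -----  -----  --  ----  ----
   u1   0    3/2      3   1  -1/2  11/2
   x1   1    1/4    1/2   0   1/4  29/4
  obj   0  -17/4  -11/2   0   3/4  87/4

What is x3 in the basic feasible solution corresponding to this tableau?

0

x3 is not in the basis, so in the current basic feasible solution x3 = 0.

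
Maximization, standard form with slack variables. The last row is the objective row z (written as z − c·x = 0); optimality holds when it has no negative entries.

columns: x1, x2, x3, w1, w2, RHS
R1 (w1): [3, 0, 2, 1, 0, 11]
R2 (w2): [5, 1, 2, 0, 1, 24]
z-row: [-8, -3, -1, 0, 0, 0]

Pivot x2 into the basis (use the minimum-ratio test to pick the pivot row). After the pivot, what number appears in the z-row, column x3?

Ratio test on column x2 — row 1: entry 0 ≤ 0; row 2: 24/1 = 24. Minimum is 24 at row 2 (w2 leaves); pivot element 1.
Divide row 2 by 1; eliminate column x2 from the other rows.
z-row update in column x3: -1 − (-3)·2 = 5.

5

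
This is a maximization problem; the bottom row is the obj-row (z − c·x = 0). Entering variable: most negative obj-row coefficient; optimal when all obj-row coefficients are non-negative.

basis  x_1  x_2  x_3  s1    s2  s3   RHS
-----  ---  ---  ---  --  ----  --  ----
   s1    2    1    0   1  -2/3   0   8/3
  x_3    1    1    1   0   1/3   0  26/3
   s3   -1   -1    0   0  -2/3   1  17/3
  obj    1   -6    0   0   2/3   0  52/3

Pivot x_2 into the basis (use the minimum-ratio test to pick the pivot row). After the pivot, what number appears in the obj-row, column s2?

Ratio test on column x_2 — row 1: (8/3)/1 = 8/3; row 2: (26/3)/1 = 26/3; row 3: entry -1 ≤ 0. Minimum is 8/3 at row 1 (s1 leaves); pivot element 1.
Divide row 1 by 1; eliminate column x_2 from the other rows.
obj-row update in column s2: 2/3 − (-6)·(-2/3) = -10/3.

-10/3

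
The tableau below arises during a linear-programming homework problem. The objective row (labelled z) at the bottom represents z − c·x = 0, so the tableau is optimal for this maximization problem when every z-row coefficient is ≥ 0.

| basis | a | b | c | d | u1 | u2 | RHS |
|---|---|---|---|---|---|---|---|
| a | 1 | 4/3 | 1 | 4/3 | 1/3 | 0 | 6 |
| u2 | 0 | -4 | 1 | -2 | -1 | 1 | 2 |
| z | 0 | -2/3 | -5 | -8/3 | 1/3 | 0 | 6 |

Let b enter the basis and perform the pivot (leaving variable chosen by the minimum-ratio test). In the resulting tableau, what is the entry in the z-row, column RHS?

Ratio test on column b — row 1: 6/(4/3) = 9/2; row 2: entry -4 ≤ 0. Minimum is 9/2 at row 1 (a leaves); pivot element 4/3.
Divide row 1 by 4/3; eliminate column b from the other rows.
z-row update in column RHS: 6 − (-2/3)·(9/2) = 9.

9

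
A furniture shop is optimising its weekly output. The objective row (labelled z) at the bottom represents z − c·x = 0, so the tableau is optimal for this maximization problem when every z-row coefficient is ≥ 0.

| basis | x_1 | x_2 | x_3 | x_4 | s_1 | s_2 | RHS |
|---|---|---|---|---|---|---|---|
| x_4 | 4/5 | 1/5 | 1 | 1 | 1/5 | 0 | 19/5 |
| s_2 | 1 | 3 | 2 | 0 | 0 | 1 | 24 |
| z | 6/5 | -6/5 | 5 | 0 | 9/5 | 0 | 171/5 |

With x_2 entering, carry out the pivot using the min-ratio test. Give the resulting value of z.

Ratio test on column x_2 — row 1: (19/5)/(1/5) = 19; row 2: 24/3 = 8. Minimum is 8 at row 2 (s_2 leaves); pivot element 3.
Pivot on row 2; the z-row RHS becomes 171/5 − (-6/5)·8 = 219/5.

219/5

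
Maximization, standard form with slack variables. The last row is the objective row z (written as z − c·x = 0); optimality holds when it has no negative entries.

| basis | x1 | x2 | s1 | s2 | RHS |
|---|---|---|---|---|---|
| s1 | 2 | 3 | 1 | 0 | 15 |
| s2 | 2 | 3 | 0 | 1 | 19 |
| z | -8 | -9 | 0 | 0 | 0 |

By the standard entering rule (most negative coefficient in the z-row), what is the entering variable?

Negative z-row entries: x1: -8, x2: -9.
The most negative is -9 in column x2, so x2 enters.

x2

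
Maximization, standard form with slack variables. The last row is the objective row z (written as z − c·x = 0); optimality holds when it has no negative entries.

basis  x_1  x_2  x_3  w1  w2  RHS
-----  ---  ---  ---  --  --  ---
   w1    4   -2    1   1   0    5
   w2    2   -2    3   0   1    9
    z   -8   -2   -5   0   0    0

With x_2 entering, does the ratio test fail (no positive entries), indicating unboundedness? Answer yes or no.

yes

Every constraint-row entry in column x_2 is ≤ 0, so increasing x_2 is unbounded.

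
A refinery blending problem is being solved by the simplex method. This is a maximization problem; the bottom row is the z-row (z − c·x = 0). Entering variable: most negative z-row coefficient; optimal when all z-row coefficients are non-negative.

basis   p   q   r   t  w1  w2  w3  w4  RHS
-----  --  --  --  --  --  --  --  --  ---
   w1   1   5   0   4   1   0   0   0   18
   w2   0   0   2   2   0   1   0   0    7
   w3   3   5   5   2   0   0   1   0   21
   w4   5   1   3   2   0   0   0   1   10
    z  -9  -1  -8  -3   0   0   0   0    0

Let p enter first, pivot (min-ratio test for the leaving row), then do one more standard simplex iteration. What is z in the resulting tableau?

Ratio test on column p — row 1: 18/1 = 18; row 2: entry 0 ≤ 0; row 3: 21/3 = 7; row 4: 10/5 = 2. Minimum is 2 at row 4 (w4 leaves); pivot element 5.
Pivot on row 4; the z-row RHS becomes 0 − (-9)·2 = 18.
Next entering variable (most negative z-row entry -13/5): r.
Ratio test on column r — row 1: entry -3/5 ≤ 0; row 2: 7/2 = 7/2; row 3: 15/(16/5) = 75/16; row 4: 2/(3/5) = 10/3. Minimum is 10/3 at row 4 (p leaves); pivot element 3/5.
After the second pivot the z-row RHS is 18 − (-13/5)·(10/3) = 80/3.

80/3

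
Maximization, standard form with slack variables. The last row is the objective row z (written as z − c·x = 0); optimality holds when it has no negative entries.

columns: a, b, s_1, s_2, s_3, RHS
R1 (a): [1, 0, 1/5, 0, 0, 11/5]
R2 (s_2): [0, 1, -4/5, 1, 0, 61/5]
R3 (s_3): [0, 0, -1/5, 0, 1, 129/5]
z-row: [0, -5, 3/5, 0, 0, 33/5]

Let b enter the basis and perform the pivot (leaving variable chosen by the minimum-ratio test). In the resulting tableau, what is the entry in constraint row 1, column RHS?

11/5

Ratio test on column b — row 1: entry 0 ≤ 0; row 2: (61/5)/1 = 61/5; row 3: entry 0 ≤ 0. Minimum is 61/5 at row 2 (s_2 leaves); pivot element 1.
Divide row 2 by 1; eliminate column b from the other rows.
Row 1 update in column RHS: 11/5 − 0·(61/5) = 11/5.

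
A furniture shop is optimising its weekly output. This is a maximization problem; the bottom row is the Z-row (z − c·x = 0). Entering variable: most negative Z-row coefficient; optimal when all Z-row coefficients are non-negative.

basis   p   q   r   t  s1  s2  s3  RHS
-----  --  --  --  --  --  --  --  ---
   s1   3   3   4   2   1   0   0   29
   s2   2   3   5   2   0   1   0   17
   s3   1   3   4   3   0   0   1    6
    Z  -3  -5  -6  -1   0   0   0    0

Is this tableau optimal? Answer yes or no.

no

The Z-row has a negative entry -6 in column r, so it is not optimal.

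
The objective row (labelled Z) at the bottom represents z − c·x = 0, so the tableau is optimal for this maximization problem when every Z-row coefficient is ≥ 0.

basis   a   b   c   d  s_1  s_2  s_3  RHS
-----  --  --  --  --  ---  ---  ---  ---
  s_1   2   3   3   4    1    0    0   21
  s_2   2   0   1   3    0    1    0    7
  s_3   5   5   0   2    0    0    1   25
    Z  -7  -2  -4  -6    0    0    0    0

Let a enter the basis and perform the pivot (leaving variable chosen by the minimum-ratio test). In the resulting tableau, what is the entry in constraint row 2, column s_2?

Ratio test on column a — row 1: 21/2 = 21/2; row 2: 7/2 = 7/2; row 3: 25/5 = 5. Minimum is 7/2 at row 2 (s_2 leaves); pivot element 2.
Divide row 2 by 2; eliminate column a from the other rows.
In the new row 2, the s_2 entry is the old entry divided by the pivot: 1/2 = 1/2.

1/2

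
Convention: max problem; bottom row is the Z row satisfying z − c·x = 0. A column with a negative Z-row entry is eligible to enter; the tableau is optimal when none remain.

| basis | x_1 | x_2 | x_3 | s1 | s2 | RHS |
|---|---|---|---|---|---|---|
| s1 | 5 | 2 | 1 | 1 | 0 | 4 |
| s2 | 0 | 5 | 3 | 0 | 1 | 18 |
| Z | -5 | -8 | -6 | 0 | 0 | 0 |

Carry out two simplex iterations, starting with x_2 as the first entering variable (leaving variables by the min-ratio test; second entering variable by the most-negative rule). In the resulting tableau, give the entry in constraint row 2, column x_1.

-15

Ratio test on column x_2 — row 1: 4/2 = 2; row 2: 18/5 = 18/5. Minimum is 2 at row 1 (s1 leaves); pivot element 2.
Divide row 1 by 2; eliminate column x_2 from the other rows.
Second iteration: most negative Z-row entry is -2 in column x_3, so x_3 enters.
Ratio test on column x_3 — row 1: 2/(1/2) = 4; row 2: 8/(1/2) = 16. Minimum is 4 at row 1 (x_2 leaves); pivot element 1/2.
Divide row 1 by 1/2; eliminate column x_3 from the other rows.
After both pivots, the entry at constraint row 2, column x_1 is -15.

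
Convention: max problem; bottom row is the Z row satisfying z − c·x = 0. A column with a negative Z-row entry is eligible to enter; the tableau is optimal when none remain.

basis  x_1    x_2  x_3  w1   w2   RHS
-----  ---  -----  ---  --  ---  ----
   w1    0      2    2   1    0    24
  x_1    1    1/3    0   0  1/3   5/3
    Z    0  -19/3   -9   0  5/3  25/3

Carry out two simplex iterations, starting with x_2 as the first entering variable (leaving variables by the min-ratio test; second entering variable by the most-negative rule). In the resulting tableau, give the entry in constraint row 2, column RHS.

Ratio test on column x_2 — row 1: 24/2 = 12; row 2: (5/3)/(1/3) = 5. Minimum is 5 at row 2 (x_1 leaves); pivot element 1/3.
Divide row 2 by 1/3; eliminate column x_2 from the other rows.
Second iteration: most negative Z-row entry is -9 in column x_3, so x_3 enters.
Ratio test on column x_3 — row 1: 14/2 = 7; row 2: entry 0 ≤ 0. Minimum is 7 at row 1 (w1 leaves); pivot element 2.
Divide row 1 by 2; eliminate column x_3 from the other rows.
After both pivots, the entry at constraint row 2, column RHS is 5.

5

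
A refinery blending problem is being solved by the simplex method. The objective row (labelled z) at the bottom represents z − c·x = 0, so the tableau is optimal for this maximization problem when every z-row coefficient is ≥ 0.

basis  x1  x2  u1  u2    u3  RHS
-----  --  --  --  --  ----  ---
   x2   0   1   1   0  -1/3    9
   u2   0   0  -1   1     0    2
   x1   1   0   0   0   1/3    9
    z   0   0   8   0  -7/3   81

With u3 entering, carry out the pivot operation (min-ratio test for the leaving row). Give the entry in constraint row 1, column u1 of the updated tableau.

Ratio test on column u3 — row 1: entry -1/3 ≤ 0; row 2: entry 0 ≤ 0; row 3: 9/(1/3) = 27. Minimum is 27 at row 3 (x1 leaves); pivot element 1/3.
Divide row 3 by 1/3; eliminate column u3 from the other rows.
Row 1 update in column u1: 1 − (-1/3)·0 = 1.

1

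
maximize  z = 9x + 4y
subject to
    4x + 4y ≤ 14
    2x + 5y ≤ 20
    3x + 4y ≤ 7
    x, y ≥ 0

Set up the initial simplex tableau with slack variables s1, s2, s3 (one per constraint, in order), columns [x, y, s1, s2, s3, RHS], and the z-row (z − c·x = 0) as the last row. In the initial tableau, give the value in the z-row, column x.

-9

The z-row carries the negated objective coefficients: the x entry is -9.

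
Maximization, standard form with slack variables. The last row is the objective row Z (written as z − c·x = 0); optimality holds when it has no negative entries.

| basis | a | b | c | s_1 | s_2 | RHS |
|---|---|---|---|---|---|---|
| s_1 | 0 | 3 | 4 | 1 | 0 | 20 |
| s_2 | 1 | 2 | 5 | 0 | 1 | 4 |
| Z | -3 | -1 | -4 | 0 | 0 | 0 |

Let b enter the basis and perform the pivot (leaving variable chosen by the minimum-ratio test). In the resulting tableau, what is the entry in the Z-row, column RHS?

2

Ratio test on column b — row 1: 20/3 = 20/3; row 2: 4/2 = 2. Minimum is 2 at row 2 (s_2 leaves); pivot element 2.
Divide row 2 by 2; eliminate column b from the other rows.
Z-row update in column RHS: 0 − (-1)·2 = 2.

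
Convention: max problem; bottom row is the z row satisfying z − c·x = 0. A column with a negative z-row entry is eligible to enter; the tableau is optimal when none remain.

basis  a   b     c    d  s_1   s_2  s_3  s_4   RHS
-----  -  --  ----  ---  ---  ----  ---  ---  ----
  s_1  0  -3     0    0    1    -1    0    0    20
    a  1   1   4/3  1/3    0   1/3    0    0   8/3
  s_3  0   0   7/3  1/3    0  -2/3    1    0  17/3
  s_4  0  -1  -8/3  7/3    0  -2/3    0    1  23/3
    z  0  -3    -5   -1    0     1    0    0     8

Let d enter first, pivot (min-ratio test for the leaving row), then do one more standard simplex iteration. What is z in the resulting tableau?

Ratio test on column d — row 1: entry 0 ≤ 0; row 2: (8/3)/(1/3) = 8; row 3: (17/3)/(1/3) = 17; row 4: (23/3)/(7/3) = 23/7. Minimum is 23/7 at row 4 (s_4 leaves); pivot element 7/3.
Pivot on row 4; the z-row RHS becomes 8 − (-1)·(23/7) = 79/7.
Next entering variable (most negative z-row entry -43/7): c.
Ratio test on column c — row 1: entry 0 ≤ 0; row 2: (11/7)/(12/7) = 11/12; row 3: (32/7)/(19/7) = 32/19; row 4: entry -8/7 ≤ 0. Minimum is 11/12 at row 2 (a leaves); pivot element 12/7.
After the second pivot the z-row RHS is 79/7 − (-43/7)·(11/12) = 203/12.

203/12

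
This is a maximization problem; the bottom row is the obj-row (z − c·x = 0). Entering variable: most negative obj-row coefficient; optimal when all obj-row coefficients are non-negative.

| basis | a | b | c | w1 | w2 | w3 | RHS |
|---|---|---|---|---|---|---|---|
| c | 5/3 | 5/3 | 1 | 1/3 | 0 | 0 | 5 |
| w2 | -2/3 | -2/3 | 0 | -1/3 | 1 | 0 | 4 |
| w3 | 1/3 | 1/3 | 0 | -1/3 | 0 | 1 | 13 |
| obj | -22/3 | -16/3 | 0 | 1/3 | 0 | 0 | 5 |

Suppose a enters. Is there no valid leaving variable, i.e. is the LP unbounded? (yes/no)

no

Column a has positive entries in row(s) 1, 3, so the ratio test bounds it — not unbounded.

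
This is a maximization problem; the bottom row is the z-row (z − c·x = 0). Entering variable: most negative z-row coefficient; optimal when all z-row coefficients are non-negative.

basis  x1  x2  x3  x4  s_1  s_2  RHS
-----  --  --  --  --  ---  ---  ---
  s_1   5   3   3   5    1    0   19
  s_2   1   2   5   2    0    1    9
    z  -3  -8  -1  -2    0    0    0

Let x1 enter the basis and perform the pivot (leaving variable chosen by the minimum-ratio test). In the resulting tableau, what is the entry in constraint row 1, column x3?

3/5

Ratio test on column x1 — row 1: 19/5 = 19/5; row 2: 9/1 = 9. Minimum is 19/5 at row 1 (s_1 leaves); pivot element 5.
Divide row 1 by 5; eliminate column x1 from the other rows.
In the new row 1, the x3 entry is the old entry divided by the pivot: 3/5 = 3/5.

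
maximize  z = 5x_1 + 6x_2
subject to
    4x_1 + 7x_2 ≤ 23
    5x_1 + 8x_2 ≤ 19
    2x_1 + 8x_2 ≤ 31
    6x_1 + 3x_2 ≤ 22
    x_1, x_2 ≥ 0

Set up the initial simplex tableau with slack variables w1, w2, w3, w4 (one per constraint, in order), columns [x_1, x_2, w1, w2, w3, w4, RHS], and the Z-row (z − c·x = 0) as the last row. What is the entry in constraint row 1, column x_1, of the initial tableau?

Constraint 1 has coefficient 4 on x_1.

4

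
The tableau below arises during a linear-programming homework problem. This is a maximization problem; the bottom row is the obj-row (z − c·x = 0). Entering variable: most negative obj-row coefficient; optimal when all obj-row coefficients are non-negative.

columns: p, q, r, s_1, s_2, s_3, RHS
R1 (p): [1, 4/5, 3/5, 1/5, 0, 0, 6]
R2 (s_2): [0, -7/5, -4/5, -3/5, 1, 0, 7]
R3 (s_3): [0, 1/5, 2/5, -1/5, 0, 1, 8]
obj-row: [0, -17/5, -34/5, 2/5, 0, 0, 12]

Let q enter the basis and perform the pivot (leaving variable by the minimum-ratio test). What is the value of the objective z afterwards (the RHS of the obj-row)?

75/2

Ratio test on column q — row 1: 6/(4/5) = 15/2; row 2: entry -7/5 ≤ 0; row 3: 8/(1/5) = 40. Minimum is 15/2 at row 1 (p leaves); pivot element 4/5.
Pivot on row 1; the obj-row RHS becomes 12 − (-17/5)·(15/2) = 75/2.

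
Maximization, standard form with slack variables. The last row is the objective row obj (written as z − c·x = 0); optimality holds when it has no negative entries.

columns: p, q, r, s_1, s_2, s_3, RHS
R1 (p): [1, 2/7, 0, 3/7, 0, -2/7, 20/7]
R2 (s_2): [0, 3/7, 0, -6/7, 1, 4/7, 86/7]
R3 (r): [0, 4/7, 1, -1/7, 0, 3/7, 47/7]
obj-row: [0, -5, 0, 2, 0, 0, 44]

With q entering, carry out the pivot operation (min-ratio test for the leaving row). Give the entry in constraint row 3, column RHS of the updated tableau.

Ratio test on column q — row 1: (20/7)/(2/7) = 10; row 2: (86/7)/(3/7) = 86/3; row 3: (47/7)/(4/7) = 47/4. Minimum is 10 at row 1 (p leaves); pivot element 2/7.
Divide row 1 by 2/7; eliminate column q from the other rows.
Row 3 update in column RHS: 47/7 − (4/7)·10 = 1.

1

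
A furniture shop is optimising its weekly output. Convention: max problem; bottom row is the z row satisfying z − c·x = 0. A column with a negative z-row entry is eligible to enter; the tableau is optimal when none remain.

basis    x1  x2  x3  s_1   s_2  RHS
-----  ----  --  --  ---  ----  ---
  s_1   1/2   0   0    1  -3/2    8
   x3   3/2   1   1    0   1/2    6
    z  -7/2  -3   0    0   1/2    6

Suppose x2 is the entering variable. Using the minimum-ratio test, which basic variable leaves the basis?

Column x2 entries and ratios — s_1: 0 ≤ 0, skip; x3: 6/1 = 6.
Smallest ratio is 6 in the row of x3, so x3 leaves.

x3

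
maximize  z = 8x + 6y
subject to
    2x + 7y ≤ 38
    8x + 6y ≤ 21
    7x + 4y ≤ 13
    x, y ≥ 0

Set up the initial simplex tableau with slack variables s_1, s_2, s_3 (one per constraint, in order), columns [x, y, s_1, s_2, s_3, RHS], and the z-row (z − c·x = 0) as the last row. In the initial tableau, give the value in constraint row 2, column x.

Constraint 2 has coefficient 8 on x.

8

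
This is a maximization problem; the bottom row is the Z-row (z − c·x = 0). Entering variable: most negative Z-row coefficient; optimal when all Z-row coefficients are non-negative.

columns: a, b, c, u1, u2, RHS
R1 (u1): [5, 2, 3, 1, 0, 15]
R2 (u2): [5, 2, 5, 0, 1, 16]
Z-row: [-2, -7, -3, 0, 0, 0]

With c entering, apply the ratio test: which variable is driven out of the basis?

u2

Column c entries and ratios — u1: 15/3 = 5; u2: 16/5 = 16/5.
Smallest ratio is 16/5 in the row of u2, so u2 leaves.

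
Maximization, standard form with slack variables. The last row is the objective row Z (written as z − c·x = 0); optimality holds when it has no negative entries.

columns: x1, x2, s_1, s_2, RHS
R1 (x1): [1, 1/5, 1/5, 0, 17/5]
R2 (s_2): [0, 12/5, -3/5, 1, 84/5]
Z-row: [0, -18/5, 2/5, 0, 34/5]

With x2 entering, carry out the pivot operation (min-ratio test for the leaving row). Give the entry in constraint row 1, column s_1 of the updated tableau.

Ratio test on column x2 — row 1: (17/5)/(1/5) = 17; row 2: (84/5)/(12/5) = 7. Minimum is 7 at row 2 (s_2 leaves); pivot element 12/5.
Divide row 2 by 12/5; eliminate column x2 from the other rows.
Row 1 update in column s_1: 1/5 − (1/5)·(-1/4) = 1/4.

1/4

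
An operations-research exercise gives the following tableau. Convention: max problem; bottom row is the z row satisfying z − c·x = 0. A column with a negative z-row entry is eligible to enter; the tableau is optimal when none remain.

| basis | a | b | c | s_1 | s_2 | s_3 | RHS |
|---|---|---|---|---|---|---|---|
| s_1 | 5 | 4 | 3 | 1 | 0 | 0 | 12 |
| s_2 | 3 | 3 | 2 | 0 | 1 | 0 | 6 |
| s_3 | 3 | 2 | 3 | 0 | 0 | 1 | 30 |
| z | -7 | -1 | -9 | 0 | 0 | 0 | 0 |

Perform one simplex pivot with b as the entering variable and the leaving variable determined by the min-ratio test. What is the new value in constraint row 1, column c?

Ratio test on column b — row 1: 12/4 = 3; row 2: 6/3 = 2; row 3: 30/2 = 15. Minimum is 2 at row 2 (s_2 leaves); pivot element 3.
Divide row 2 by 3; eliminate column b from the other rows.
Row 1 update in column c: 3 − 4·(2/3) = 1/3.

1/3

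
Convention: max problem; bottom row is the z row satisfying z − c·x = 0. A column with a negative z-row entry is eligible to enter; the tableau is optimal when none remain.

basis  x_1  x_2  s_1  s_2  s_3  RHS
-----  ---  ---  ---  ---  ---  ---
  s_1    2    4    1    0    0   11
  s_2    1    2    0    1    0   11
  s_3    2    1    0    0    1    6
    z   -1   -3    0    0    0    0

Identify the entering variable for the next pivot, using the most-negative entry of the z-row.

Negative z-row entries: x_1: -1, x_2: -3.
The most negative is -3 in column x_2, so x_2 enters.

x_2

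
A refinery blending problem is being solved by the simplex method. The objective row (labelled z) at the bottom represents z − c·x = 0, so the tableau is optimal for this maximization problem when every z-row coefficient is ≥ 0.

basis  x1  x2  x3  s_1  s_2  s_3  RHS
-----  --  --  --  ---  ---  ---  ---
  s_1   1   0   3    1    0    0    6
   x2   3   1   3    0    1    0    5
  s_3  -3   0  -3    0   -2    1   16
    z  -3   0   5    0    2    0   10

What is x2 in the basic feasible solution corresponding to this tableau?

x2 is basic (row 2); its value is the RHS of that row, 5.

5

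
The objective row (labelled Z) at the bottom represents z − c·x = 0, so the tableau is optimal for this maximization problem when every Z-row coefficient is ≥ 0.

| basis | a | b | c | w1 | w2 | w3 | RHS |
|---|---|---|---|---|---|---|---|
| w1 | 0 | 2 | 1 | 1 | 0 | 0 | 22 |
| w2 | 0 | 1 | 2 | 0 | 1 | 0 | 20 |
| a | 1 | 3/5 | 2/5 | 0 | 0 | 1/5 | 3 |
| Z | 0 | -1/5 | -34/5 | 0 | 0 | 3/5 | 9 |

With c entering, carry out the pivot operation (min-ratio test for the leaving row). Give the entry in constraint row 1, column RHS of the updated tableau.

Ratio test on column c — row 1: 22/1 = 22; row 2: 20/2 = 10; row 3: 3/(2/5) = 15/2. Minimum is 15/2 at row 3 (a leaves); pivot element 2/5.
Divide row 3 by 2/5; eliminate column c from the other rows.
Row 1 update in column RHS: 22 − 1·(15/2) = 29/2.

29/2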